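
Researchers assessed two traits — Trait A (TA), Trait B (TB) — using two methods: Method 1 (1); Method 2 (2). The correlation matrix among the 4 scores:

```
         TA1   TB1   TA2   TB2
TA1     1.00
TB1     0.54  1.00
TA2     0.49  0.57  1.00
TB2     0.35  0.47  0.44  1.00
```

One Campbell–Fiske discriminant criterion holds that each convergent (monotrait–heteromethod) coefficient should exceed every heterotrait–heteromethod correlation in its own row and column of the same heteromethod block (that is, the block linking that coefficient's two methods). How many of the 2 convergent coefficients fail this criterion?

2

Checking each validity diagonal entry against its comparison values:
TA (methods 1·2): 0.49 vs {0.35, 0.57} → fail.
TB (methods 1·2): 0.47 vs {0.57, 0.35} → fail.
2 of 2 fail.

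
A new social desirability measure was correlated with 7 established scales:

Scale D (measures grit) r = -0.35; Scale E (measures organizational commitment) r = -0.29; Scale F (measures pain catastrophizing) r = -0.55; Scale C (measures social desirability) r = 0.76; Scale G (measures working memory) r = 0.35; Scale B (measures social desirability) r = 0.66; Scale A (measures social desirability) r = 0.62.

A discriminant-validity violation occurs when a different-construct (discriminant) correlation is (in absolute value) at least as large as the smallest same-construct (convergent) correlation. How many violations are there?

Convergent (same construct = social desirability): Scale C, Scale B, Scale A.
Smallest convergent = 0.62. Discriminant |r|: 0.35, 0.29, 0.55, 0.35; count ≥ 0.62 → 0.

0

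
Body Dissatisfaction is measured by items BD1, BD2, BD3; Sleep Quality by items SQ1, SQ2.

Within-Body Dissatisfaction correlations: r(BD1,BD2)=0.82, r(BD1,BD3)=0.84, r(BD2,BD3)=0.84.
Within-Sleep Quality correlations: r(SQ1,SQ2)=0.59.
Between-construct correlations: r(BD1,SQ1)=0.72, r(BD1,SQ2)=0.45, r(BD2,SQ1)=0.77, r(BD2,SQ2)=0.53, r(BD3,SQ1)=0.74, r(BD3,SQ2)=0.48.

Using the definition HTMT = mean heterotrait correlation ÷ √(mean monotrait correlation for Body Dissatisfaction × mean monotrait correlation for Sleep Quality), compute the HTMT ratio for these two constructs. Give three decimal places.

Between-construct mean = 3.69/6 = 0.6150.
Mean within-BD = 2.50/3 = 0.8333; mean within-SQ = 0.59/1 = 0.5900.
Geometric mean = √(0.8333 × 0.5900) = 0.7012.
HTMT = 0.6150 / 0.7012 = 0.877.

0.877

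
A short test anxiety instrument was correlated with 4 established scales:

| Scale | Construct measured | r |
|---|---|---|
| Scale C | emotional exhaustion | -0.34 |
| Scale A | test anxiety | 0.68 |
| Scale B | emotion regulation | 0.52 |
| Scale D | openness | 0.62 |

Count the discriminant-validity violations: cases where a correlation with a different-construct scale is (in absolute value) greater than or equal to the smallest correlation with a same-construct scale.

0

Convergent (same construct = test anxiety): Scale A.
Smallest convergent = 0.68. Discriminant |r|: 0.34, 0.52, 0.62; count ≥ 0.68 → 0.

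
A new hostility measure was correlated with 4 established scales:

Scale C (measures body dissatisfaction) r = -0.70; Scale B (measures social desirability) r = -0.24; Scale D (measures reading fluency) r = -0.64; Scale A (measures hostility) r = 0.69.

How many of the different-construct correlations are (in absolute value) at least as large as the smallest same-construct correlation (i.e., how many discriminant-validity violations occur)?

Convergent (same construct = hostility): Scale A.
Smallest convergent = 0.69. Discriminant |r|: 0.70, 0.24, 0.64; count ≥ 0.69 → 1.

1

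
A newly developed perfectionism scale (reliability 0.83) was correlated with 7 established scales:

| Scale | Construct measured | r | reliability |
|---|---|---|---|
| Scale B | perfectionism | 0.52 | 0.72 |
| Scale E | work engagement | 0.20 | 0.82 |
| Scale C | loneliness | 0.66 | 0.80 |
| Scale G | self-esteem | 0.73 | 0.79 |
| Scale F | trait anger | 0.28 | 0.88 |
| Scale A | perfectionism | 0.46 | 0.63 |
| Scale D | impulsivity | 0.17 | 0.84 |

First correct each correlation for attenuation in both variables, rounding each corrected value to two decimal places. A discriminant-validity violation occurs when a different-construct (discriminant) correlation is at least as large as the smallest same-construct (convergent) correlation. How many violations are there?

2

Disattenuated r (r / √(r_scale · r_new)):
  Scale B (conv): 0.52 / √(0.72·0.83) = 0.67
  Scale E (disc): 0.20 / √(0.82·0.83) = 0.24
  Scale C (disc): 0.66 / √(0.80·0.83) = 0.81
  Scale G (disc): 0.73 / √(0.79·0.83) = 0.90
  Scale F (disc): 0.28 / √(0.88·0.83) = 0.33
  Scale A (conv): 0.46 / √(0.63·0.83) = 0.64
  Scale D (disc): 0.17 / √(0.84·0.83) = 0.20
Smallest convergent = 0.64. Discriminant values: 0.24, 0.81, 0.90, 0.33, 0.20; count ≥ 0.64 → 2.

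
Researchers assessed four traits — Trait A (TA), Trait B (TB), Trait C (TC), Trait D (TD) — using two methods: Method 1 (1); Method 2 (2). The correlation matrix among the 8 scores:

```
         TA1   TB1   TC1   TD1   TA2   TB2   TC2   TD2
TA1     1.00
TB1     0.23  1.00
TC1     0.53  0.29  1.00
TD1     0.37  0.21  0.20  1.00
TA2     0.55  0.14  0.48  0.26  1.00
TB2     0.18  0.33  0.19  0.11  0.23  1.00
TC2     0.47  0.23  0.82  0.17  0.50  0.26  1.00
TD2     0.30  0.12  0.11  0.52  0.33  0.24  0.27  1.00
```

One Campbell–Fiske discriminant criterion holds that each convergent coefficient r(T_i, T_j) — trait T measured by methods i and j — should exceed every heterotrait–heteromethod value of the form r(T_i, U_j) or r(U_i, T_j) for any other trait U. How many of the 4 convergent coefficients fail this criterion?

Convergent coefficients and their comparison sets:
TA (methods 1·2): 0.55 vs {0.18, 0.14, 0.47, 0.48, 0.30, 0.26} → pass.
TB (methods 1·2): 0.33 vs {0.14, 0.18, 0.23, 0.19, 0.12, 0.11} → pass.
TC (methods 1·2): 0.82 vs {0.48, 0.47, 0.19, 0.23, 0.11, 0.17} → pass.
TD (methods 1·2): 0.52 vs {0.26, 0.30, 0.11, 0.12, 0.17, 0.11} → pass.
0 of 4 fail.

0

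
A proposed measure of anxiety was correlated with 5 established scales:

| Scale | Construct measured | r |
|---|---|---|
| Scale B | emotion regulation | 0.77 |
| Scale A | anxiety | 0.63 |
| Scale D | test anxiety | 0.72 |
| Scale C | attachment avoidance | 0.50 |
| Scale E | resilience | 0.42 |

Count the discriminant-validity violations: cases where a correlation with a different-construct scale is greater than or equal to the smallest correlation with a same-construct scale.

2

Convergent (same construct = anxiety): Scale A.
Smallest convergent = 0.63. Discriminant values: 0.77, 0.72, 0.50, 0.42; count ≥ 0.63 → 2.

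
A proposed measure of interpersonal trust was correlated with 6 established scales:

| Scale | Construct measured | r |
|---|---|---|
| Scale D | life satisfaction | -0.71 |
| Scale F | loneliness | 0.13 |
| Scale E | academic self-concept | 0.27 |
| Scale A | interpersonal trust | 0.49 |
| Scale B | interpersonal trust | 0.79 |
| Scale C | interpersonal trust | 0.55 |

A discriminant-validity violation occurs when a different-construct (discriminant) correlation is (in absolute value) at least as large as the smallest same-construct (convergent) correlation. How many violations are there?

1

Convergent (same construct = interpersonal trust): Scale A, Scale B, Scale C.
Smallest convergent = 0.49. Discriminant |r|: 0.71, 0.13, 0.27; count ≥ 0.49 → 1.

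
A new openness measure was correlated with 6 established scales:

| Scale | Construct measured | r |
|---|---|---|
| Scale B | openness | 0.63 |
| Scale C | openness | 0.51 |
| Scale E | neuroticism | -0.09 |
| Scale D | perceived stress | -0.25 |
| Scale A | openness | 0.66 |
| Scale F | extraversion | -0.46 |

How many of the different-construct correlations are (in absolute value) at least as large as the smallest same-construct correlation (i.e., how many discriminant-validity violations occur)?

0

Convergent (same construct = openness): Scale B, Scale C, Scale A.
Smallest convergent = 0.51. Discriminant |r|: 0.09, 0.25, 0.46; count ≥ 0.51 → 0.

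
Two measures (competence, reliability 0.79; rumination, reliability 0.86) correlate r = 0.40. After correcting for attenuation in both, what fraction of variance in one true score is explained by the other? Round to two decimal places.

0.24

Disattenuated r = 0.40 / √(0.79 × 0.86) = 0.40 / 0.8243 = 0.4853.
Shared true-score variance = 0.4853² = 0.2355 ≈ 0.24.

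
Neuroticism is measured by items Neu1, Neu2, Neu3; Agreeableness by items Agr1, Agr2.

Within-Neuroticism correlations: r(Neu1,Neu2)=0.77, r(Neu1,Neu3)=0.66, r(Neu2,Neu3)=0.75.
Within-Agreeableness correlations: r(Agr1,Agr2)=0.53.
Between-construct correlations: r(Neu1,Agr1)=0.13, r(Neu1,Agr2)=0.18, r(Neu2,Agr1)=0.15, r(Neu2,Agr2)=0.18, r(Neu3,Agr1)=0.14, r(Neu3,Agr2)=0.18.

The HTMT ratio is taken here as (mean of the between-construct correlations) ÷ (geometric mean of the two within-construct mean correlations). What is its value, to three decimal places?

Between-construct mean = 0.96/6 = 0.1600.
Mean within-Neu = 2.18/3 = 0.7267; mean within-Agr = 0.53/1 = 0.5300.
Geometric mean = √(0.7267 × 0.5300) = 0.6206.
HTMT = 0.1600 / 0.6206 = 0.258.

0.258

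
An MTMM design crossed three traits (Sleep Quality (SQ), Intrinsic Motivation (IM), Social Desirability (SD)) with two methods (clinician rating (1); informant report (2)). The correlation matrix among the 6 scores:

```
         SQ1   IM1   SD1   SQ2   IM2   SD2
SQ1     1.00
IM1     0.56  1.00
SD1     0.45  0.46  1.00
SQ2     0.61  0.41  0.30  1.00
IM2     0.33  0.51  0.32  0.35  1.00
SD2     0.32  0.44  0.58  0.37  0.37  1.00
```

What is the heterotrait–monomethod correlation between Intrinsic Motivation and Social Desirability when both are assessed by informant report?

Different traits, same method: r(IM2, SD2) = 0.37.

0.37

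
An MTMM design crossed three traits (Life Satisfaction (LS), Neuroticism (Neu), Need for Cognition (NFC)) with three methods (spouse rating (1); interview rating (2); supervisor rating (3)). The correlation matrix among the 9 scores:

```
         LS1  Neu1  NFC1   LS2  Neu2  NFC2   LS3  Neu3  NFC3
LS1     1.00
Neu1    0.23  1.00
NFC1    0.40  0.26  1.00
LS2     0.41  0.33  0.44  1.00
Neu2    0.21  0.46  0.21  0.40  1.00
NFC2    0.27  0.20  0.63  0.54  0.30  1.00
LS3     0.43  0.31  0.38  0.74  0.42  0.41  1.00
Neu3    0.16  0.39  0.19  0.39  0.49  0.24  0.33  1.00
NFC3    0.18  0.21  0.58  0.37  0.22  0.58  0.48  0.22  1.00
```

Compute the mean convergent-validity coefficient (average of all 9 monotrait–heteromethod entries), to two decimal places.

0.52

Convergent values: 0.41, 0.43, 0.74, 0.46, 0.39, 0.49, 0.63, 0.58, 0.58; mean = 4.71/9 = 0.52.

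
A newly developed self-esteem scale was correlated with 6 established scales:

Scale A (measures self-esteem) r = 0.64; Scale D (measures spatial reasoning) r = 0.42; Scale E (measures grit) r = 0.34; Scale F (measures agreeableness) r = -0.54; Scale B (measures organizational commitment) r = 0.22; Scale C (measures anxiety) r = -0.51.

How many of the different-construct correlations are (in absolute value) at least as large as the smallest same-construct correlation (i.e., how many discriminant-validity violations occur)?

0

Convergent (same construct = self-esteem): Scale A.
Smallest convergent = 0.64. Discriminant |r|: 0.42, 0.34, 0.54, 0.22, 0.51; count ≥ 0.64 → 0.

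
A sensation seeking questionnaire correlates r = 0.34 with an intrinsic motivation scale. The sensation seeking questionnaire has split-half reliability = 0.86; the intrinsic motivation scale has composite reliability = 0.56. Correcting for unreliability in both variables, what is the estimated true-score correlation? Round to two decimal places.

0.49

r_true = r_obs / √(r_xx · r_yy) = 0.34 / √(0.86 × 0.56) = 0.34 / √0.4816 = 0.34 / 0.6940 ≈ 0.49.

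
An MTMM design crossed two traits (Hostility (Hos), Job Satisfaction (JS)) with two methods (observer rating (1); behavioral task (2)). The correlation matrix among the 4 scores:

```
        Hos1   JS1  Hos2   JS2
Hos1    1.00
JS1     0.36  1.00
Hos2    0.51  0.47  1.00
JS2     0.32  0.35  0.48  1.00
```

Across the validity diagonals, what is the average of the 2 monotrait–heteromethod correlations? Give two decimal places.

Convergent values: 0.51, 0.35; mean = 0.86/2 = 0.43.

0.43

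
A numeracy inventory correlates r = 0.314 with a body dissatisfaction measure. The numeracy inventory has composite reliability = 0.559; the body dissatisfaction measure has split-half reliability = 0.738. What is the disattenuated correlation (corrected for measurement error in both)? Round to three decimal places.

r_true = r_obs / √(r_xx · r_yy) = 0.314 / √(0.559 × 0.738) = 0.314 / √0.412542 = 0.314 / 0.6423 ≈ 0.489.

0.489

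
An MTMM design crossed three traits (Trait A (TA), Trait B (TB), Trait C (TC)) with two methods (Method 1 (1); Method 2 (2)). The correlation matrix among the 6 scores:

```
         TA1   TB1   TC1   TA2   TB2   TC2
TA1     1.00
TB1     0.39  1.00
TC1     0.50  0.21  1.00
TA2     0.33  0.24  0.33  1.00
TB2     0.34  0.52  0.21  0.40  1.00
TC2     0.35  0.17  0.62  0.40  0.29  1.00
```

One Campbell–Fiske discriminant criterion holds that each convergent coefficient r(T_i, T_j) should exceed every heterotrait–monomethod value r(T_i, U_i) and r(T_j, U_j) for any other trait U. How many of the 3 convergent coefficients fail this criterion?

1

Checking each validity diagonal entry against its comparison values:
TA (methods 1·2): 0.33 vs {0.39, 0.40, 0.50, 0.40} → fail.
TB (methods 1·2): 0.52 vs {0.39, 0.40, 0.21, 0.29} → pass.
TC (methods 1·2): 0.62 vs {0.50, 0.40, 0.21, 0.29} → pass.
1 of 3 fail.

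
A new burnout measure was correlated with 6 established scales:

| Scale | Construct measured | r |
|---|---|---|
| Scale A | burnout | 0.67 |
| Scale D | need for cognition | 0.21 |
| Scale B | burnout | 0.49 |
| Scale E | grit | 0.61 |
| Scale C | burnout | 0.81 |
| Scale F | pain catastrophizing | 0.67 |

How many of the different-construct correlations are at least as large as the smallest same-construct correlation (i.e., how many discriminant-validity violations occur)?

Convergent (same construct = burnout): Scale A, Scale B, Scale C.
Smallest convergent = 0.49. Discriminant values: 0.21, 0.61, 0.67; count ≥ 0.49 → 2.

2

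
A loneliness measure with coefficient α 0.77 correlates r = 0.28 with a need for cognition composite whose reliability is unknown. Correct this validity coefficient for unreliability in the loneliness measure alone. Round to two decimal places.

Single correction: r_c = r_obs / √r_xx = 0.28 / √0.77 = 0.28 / 0.8775 ≈ 0.32.

0.32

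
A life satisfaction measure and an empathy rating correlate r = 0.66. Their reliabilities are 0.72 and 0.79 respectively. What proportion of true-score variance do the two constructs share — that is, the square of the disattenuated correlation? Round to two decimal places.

Disattenuated r = 0.66 / √(0.72 × 0.79) = 0.66 / 0.7542 = 0.8751.
Shared true-score variance = 0.8751² = 0.7658 ≈ 0.77.

0.77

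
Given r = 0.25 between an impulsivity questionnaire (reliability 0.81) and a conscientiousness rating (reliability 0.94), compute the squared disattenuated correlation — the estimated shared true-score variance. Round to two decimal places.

Disattenuated r = 0.25 / √(0.81 × 0.94) = 0.25 / 0.8726 = 0.2865.
Shared true-score variance = 0.2865² = 0.0821 ≈ 0.08.

0.08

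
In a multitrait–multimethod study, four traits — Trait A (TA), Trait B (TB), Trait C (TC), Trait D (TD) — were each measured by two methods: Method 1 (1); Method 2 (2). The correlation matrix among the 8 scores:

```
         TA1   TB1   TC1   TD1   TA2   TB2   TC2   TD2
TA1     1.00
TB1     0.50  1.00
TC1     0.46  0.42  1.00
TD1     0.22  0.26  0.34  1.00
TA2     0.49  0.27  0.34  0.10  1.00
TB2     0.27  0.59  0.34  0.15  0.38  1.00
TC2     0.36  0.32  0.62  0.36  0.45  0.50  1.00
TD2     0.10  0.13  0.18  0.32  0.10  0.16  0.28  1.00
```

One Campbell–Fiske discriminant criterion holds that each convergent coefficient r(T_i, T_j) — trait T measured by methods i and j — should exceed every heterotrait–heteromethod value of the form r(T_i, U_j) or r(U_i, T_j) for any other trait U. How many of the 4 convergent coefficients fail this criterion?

Each convergent coefficient versus the relevant comparison correlations:
TA (methods 1·2): 0.49 vs {0.27, 0.27, 0.36, 0.34, 0.10, 0.10} → pass.
TB (methods 1·2): 0.59 vs {0.27, 0.27, 0.32, 0.34, 0.13, 0.15} → pass.
TC (methods 1·2): 0.62 vs {0.34, 0.36, 0.34, 0.32, 0.18, 0.36} → pass.
TD (methods 1·2): 0.32 vs {0.10, 0.10, 0.15, 0.13, 0.36, 0.18} → fail.
1 of 4 fail.

1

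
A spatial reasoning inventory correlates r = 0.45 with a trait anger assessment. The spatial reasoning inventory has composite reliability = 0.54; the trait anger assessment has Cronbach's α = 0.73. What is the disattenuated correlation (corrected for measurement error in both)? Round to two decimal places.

r_true = r_obs / √(r_xx · r_yy) = 0.45 / √(0.54 × 0.73) = 0.45 / √0.3942 = 0.45 / 0.6279 ≈ 0.72.

0.72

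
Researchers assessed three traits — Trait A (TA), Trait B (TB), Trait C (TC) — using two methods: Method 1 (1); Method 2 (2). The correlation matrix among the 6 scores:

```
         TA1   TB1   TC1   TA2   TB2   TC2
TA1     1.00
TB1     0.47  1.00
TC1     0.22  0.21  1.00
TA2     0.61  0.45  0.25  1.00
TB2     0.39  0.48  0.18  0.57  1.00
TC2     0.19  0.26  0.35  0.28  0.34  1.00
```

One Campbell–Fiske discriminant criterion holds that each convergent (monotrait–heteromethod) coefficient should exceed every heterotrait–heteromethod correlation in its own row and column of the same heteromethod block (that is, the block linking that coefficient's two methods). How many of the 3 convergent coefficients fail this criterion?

Each convergent coefficient versus the relevant comparison correlations:
TA (methods 1·2): 0.61 vs {0.39, 0.45, 0.19, 0.25} → pass.
TB (methods 1·2): 0.48 vs {0.45, 0.39, 0.26, 0.18} → pass.
TC (methods 1·2): 0.35 vs {0.25, 0.19, 0.18, 0.26} → pass.
0 of 3 fail.

0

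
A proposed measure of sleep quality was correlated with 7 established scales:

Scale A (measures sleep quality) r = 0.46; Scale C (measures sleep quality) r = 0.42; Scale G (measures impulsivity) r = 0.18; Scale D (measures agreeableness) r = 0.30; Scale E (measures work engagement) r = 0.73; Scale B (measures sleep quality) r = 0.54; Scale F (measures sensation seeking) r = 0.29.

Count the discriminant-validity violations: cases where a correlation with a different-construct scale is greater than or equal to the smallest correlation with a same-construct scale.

1

Convergent (same construct = sleep quality): Scale A, Scale C, Scale B.
Smallest convergent = 0.42. Discriminant values: 0.18, 0.30, 0.73, 0.29; count ≥ 0.42 → 1.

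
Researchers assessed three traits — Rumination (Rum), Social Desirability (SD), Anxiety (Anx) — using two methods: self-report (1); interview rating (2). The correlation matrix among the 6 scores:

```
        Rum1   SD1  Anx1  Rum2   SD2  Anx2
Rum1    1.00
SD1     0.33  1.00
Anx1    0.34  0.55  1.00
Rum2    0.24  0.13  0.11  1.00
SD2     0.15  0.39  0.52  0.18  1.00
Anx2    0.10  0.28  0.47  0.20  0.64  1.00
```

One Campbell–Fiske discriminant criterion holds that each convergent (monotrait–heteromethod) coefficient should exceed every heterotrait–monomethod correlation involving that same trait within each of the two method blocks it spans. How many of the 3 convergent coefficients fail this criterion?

Each convergent coefficient versus the relevant comparison correlations:
Rum (methods 1·2): 0.24 vs {0.33, 0.18, 0.34, 0.20} → fail.
SD (methods 1·2): 0.39 vs {0.33, 0.18, 0.55, 0.64} → fail.
Anx (methods 1·2): 0.47 vs {0.34, 0.20, 0.55, 0.64} → fail.
3 of 3 fail.

3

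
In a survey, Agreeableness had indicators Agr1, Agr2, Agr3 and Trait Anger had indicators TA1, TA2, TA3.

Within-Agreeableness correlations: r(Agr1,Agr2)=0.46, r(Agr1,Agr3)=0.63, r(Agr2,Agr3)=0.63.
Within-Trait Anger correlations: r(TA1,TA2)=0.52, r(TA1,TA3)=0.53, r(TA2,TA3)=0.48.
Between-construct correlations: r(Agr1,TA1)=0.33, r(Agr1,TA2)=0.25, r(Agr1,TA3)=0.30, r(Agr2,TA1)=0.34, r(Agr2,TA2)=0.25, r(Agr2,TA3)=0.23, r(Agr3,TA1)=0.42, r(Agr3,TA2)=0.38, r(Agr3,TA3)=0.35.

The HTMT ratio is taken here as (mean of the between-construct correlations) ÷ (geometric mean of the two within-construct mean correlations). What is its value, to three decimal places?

0.586

Mean heterotrait r = 2.85/9 = 0.3167.
Mean within-Agr = 1.72/3 = 0.5733; mean within-TA = 1.53/3 = 0.5100.
Geometric mean = √(0.5733 × 0.5100) = 0.5407.
HTMT = 0.3167 / 0.5407 = 0.586.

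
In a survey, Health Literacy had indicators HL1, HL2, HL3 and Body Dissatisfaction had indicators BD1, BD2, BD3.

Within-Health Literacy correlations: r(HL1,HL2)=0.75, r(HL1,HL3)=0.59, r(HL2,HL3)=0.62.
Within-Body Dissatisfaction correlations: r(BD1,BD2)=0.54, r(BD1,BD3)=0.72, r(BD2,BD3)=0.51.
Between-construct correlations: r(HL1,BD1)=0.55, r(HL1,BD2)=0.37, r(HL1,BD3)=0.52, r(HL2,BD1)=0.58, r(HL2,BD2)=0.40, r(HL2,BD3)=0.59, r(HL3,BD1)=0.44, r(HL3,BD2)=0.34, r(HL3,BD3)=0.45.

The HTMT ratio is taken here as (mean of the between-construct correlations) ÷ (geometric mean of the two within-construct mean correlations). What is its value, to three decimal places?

0.759

Between-construct mean = 4.24/9 = 0.4711.
Mean within-HL = 1.96/3 = 0.6533; mean within-BD = 1.77/3 = 0.5900.
Geometric mean = √(0.6533 × 0.5900) = 0.6208.
HTMT = 0.4711 / 0.6208 = 0.759.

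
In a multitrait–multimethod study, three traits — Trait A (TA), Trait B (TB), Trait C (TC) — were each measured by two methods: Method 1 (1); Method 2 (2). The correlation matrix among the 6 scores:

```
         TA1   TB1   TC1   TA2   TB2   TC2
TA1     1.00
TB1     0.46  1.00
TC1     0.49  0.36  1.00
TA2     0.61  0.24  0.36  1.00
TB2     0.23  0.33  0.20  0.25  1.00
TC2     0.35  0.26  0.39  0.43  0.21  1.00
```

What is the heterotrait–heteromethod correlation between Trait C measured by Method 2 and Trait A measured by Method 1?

0.35

Different traits and methods: r(TC2, TA1) = 0.35.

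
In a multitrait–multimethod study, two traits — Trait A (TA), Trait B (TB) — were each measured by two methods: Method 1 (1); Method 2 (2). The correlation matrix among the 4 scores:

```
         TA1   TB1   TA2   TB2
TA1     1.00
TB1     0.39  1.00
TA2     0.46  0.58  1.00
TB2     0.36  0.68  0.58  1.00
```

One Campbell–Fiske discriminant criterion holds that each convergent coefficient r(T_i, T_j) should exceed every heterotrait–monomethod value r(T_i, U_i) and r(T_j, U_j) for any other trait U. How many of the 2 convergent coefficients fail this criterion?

Checking each validity diagonal entry against its comparison values:
TA (methods 1·2): 0.46 vs {0.39, 0.58} → fail.
TB (methods 1·2): 0.68 vs {0.39, 0.58} → pass.
1 of 2 fail.

1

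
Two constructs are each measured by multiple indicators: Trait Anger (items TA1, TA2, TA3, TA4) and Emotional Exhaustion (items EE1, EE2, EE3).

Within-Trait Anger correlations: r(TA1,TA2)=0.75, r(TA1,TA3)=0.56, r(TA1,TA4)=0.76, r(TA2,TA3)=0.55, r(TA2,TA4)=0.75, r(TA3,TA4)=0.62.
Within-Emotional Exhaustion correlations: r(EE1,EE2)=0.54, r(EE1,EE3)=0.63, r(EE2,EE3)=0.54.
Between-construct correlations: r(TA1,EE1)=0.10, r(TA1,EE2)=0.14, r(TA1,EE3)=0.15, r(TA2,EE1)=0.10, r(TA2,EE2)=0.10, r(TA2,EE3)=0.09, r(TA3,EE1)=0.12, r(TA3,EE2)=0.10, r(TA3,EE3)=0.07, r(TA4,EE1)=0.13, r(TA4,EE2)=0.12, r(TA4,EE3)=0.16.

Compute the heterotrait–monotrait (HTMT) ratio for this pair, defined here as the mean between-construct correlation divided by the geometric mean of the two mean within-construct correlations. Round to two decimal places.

0.19

Between-construct mean = 1.38/12 = 0.1150.
Mean within-TA = 3.99/6 = 0.6650; mean within-EE = 1.71/3 = 0.5700.
Geometric mean = √(0.6650 × 0.5700) = 0.6157.
HTMT = 0.1150 / 0.6157 = 0.19.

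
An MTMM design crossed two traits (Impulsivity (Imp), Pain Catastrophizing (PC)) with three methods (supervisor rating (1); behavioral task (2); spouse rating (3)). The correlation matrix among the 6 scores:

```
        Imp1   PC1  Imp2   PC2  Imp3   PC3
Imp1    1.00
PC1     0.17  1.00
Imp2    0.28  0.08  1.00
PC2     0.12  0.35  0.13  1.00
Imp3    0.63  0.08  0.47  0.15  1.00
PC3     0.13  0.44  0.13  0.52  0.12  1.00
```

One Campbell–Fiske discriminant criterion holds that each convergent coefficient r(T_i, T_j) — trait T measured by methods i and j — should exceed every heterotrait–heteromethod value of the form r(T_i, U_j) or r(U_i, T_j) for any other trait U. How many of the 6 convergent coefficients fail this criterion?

Checking each validity diagonal entry against its comparison values:
Imp (methods 1·2): 0.28 vs {0.12, 0.08} → pass.
Imp (methods 1·3): 0.63 vs {0.13, 0.08} → pass.
Imp (methods 2·3): 0.47 vs {0.13, 0.15} → pass.
PC (methods 1·2): 0.35 vs {0.08, 0.12} → pass.
PC (methods 1·3): 0.44 vs {0.08, 0.13} → pass.
PC (methods 2·3): 0.52 vs {0.15, 0.13} → pass.
0 of 6 fail.

0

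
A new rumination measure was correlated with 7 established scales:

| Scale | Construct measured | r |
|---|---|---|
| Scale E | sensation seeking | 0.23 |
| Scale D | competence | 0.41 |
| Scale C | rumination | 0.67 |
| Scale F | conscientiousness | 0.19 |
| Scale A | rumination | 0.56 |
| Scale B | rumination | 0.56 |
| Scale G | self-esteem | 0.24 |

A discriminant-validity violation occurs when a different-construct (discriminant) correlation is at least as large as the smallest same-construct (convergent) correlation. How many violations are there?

Convergent (same construct = rumination): Scale C, Scale A, Scale B.
Smallest convergent = 0.56. Discriminant values: 0.23, 0.41, 0.19, 0.24; count ≥ 0.56 → 0.

0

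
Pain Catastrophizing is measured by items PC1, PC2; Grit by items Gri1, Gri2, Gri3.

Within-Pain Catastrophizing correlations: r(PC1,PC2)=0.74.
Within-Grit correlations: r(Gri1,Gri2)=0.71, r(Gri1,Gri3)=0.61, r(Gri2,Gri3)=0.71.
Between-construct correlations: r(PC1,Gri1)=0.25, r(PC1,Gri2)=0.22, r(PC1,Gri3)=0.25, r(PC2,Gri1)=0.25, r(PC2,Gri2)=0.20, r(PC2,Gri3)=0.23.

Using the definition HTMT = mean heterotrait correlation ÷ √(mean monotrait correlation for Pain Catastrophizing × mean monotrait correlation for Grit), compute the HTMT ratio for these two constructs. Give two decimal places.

0.33

Mean between = 1.40/6 = 0.2333.
Mean within-PC = 0.74/1 = 0.7400; mean within-Gri = 2.03/3 = 0.6767.
Geometric mean = √(0.7400 × 0.6767) = 0.7076.
HTMT = 0.2333 / 0.7076 = 0.33.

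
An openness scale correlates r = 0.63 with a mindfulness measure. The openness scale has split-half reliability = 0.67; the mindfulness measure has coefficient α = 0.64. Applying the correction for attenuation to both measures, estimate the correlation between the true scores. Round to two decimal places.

0.96

r_true = r_obs / √(r_xx · r_yy) = 0.63 / √(0.67 × 0.64) = 0.63 / √0.4288 = 0.63 / 0.6548 ≈ 0.96.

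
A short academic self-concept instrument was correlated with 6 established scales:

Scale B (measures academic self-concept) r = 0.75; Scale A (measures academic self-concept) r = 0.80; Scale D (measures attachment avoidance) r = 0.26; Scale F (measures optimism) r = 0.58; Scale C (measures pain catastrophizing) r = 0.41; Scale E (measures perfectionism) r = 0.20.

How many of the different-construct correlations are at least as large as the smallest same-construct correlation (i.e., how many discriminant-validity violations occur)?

Convergent (same construct = academic self-concept): Scale B, Scale A.
Smallest convergent = 0.75. Discriminant values: 0.26, 0.58, 0.41, 0.20; count ≥ 0.75 → 0.

0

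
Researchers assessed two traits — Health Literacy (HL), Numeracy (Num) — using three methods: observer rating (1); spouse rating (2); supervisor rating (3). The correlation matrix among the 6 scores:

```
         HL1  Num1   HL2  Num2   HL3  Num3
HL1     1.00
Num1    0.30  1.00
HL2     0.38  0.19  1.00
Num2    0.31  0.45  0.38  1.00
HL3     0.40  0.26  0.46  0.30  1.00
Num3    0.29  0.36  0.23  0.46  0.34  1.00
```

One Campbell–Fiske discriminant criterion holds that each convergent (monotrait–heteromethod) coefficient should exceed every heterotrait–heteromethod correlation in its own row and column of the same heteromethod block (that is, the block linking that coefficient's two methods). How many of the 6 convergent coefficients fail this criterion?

Convergent coefficients and their comparison sets:
HL (methods 1·2): 0.38 vs {0.31, 0.19} → pass.
HL (methods 1·3): 0.40 vs {0.29, 0.26} → pass.
HL (methods 2·3): 0.46 vs {0.23, 0.30} → pass.
Num (methods 1·2): 0.45 vs {0.19, 0.31} → pass.
Num (methods 1·3): 0.36 vs {0.26, 0.29} → pass.
Num (methods 2·3): 0.46 vs {0.30, 0.23} → pass.
0 of 6 fail.

0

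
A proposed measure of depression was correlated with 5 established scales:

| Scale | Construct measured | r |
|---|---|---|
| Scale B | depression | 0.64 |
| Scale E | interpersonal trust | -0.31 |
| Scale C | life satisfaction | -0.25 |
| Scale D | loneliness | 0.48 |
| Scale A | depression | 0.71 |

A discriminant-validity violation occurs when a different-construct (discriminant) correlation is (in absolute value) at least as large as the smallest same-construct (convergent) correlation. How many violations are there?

Convergent (same construct = depression): Scale B, Scale A.
Smallest convergent = 0.64. Discriminant |r|: 0.31, 0.25, 0.48; count ≥ 0.64 → 0.

0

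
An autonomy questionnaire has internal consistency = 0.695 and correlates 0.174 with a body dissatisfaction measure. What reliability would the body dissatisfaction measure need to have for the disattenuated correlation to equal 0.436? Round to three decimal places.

0.229

r_true = r_obs / √(r_xx · r_yy) ⇒ 0.436 = 0.174 / √(0.695 · r_yy).
√(0.695 · r_yy) = 0.174 / 0.436 = 0.3991; 0.695 · r_yy = 0.1593; r_yy = 0.1593 / 0.695 ≈ 0.229.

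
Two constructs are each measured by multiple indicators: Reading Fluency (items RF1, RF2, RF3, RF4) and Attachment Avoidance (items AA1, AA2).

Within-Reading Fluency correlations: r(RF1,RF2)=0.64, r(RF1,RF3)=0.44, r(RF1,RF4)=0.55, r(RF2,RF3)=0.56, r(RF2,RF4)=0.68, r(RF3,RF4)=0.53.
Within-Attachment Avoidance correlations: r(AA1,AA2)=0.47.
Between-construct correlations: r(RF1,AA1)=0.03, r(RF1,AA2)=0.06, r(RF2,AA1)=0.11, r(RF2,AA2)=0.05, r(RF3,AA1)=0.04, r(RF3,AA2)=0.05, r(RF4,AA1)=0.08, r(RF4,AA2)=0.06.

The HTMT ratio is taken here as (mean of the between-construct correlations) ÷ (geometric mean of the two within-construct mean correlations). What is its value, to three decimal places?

0.116

Between-construct mean = 0.48/8 = 0.0600.
Mean within-RF = 3.40/6 = 0.5667; mean within-AA = 0.47/1 = 0.4700.
Geometric mean = √(0.5667 × 0.4700) = 0.5161.
HTMT = 0.0600 / 0.5161 = 0.116.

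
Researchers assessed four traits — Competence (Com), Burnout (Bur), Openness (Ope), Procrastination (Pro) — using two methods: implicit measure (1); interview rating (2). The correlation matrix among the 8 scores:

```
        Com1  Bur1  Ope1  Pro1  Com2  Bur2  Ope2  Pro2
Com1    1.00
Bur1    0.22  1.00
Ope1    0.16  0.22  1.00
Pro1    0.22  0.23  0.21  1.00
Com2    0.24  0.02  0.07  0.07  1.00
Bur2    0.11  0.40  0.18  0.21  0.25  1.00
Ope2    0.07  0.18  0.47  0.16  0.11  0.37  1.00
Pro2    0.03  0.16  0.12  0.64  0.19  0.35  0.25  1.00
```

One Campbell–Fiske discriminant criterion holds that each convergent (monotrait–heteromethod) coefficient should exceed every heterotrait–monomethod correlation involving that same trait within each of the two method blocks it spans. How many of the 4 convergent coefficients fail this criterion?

1

Each convergent coefficient versus the relevant comparison correlations:
Com (methods 1·2): 0.24 vs {0.22, 0.25, 0.16, 0.11, 0.22, 0.19} → fail.
Bur (methods 1·2): 0.40 vs {0.22, 0.25, 0.22, 0.37, 0.23, 0.35} → pass.
Ope (methods 1·2): 0.47 vs {0.16, 0.11, 0.22, 0.37, 0.21, 0.25} → pass.
Pro (methods 1·2): 0.64 vs {0.22, 0.19, 0.23, 0.35, 0.21, 0.25} → pass.
1 of 4 fail.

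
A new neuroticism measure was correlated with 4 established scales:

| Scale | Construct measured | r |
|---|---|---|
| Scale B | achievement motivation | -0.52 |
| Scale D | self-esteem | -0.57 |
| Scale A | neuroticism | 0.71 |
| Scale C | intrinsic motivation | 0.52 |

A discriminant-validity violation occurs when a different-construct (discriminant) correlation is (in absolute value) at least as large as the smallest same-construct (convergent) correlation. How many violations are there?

0

Convergent (same construct = neuroticism): Scale A.
Smallest convergent = 0.71. Discriminant |r|: 0.52, 0.57, 0.52; count ≥ 0.71 → 0.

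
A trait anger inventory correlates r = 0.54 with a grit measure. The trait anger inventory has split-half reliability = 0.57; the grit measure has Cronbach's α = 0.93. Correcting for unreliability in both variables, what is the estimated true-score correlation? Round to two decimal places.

r_true = r_obs / √(r_xx · r_yy) = 0.54 / √(0.57 × 0.93) = 0.54 / √0.5301 = 0.54 / 0.7281 ≈ 0.74.

0.74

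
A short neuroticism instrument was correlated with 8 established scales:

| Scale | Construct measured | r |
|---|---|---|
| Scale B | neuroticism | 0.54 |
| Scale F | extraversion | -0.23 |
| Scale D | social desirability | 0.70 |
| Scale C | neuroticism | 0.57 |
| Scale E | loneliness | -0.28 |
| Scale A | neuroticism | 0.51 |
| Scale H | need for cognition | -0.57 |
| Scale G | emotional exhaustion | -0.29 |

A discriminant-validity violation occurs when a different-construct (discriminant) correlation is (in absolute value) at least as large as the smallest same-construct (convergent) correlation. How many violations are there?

Convergent (same construct = neuroticism): Scale B, Scale C, Scale A.
Smallest convergent = 0.51. Discriminant |r|: 0.23, 0.70, 0.28, 0.57, 0.29; count ≥ 0.51 → 2.

2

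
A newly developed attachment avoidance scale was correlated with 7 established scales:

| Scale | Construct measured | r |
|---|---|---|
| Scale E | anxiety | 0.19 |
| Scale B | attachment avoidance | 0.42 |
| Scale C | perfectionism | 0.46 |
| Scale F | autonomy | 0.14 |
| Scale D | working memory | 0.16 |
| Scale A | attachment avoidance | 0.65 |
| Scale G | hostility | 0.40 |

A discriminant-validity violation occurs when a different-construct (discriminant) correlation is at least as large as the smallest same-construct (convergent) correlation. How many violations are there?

Convergent (same construct = attachment avoidance): Scale B, Scale A.
Smallest convergent = 0.42. Discriminant values: 0.19, 0.46, 0.14, 0.16, 0.40; count ≥ 0.42 → 1.

1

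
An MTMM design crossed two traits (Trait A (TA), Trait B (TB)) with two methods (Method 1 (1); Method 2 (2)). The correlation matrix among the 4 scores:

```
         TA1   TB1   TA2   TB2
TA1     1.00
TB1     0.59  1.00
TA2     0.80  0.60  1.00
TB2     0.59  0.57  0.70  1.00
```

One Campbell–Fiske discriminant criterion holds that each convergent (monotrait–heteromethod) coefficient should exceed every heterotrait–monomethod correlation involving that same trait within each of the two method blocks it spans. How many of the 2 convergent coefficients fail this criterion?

Each convergent coefficient versus the relevant comparison correlations:
TA (methods 1·2): 0.80 vs {0.59, 0.70} → pass.
TB (methods 1·2): 0.57 vs {0.59, 0.70} → fail.
1 of 2 fail.

1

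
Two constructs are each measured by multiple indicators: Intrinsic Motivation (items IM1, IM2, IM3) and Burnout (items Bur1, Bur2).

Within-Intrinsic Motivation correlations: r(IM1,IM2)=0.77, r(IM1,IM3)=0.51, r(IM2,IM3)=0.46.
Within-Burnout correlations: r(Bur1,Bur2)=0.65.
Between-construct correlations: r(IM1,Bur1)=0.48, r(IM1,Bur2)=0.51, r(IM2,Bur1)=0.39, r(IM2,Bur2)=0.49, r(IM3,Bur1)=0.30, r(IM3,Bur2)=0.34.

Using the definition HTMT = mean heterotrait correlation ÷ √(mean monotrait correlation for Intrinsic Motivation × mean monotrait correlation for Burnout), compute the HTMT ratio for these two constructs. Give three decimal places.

Mean between = 2.51/6 = 0.4183.
Mean within-IM = 1.74/3 = 0.5800; mean within-Bur = 0.65/1 = 0.6500.
Geometric mean = √(0.5800 × 0.6500) = 0.6140.
HTMT = 0.4183 / 0.6140 = 0.681.

0.681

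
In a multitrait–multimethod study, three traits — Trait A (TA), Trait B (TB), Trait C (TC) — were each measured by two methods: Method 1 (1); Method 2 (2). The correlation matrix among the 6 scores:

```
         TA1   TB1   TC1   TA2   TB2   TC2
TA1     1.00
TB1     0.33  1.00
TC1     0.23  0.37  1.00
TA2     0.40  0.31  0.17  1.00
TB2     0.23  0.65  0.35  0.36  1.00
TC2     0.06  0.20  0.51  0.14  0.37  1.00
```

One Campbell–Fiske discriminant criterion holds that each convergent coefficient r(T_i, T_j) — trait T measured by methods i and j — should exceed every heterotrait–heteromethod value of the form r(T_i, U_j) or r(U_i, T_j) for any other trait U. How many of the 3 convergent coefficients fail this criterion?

Checking each validity diagonal entry against its comparison values:
TA (methods 1·2): 0.40 vs {0.23, 0.31, 0.06, 0.17} → pass.
TB (methods 1·2): 0.65 vs {0.31, 0.23, 0.20, 0.35} → pass.
TC (methods 1·2): 0.51 vs {0.17, 0.06, 0.35, 0.20} → pass.
0 of 3 fail.

0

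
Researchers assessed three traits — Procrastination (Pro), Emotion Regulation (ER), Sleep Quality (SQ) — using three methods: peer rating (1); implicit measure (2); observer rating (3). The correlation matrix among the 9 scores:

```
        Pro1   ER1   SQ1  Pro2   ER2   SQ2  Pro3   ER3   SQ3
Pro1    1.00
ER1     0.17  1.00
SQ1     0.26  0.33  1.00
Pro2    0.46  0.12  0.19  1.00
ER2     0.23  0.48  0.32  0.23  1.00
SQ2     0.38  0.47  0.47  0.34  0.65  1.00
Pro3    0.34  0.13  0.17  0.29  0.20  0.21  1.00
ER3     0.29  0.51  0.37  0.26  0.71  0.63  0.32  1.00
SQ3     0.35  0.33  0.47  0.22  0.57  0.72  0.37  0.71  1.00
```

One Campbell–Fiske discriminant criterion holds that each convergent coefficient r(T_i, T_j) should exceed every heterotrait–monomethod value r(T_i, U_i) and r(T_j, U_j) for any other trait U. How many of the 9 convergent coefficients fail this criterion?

Checking each validity diagonal entry against its comparison values:
Pro (methods 1·2): 0.46 vs {0.17, 0.23, 0.26, 0.34} → pass.
Pro (methods 1·3): 0.34 vs {0.17, 0.32, 0.26, 0.37} → fail.
Pro (methods 2·3): 0.29 vs {0.23, 0.32, 0.34, 0.37} → fail.
ER (methods 1·2): 0.48 vs {0.17, 0.23, 0.33, 0.65} → fail.
ER (methods 1·3): 0.51 vs {0.17, 0.32, 0.33, 0.71} → fail.
ER (methods 2·3): 0.71 vs {0.23, 0.32, 0.65, 0.71} → fail.
SQ (methods 1·2): 0.47 vs {0.26, 0.34, 0.33, 0.65} → fail.
SQ (methods 1·3): 0.47 vs {0.26, 0.37, 0.33, 0.71} → fail.
SQ (methods 2·3): 0.72 vs {0.34, 0.37, 0.65, 0.71} → pass.
7 of 9 fail.

7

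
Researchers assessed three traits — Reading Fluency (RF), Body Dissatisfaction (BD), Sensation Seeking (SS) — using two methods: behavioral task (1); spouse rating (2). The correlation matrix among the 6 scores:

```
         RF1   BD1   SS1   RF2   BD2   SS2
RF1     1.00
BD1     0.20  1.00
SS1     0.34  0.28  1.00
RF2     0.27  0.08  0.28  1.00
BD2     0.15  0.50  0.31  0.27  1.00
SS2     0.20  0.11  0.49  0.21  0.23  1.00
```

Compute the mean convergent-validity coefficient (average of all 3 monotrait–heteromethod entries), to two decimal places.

0.42

Convergent values: 0.27, 0.50, 0.49; mean = 1.26/3 = 0.42.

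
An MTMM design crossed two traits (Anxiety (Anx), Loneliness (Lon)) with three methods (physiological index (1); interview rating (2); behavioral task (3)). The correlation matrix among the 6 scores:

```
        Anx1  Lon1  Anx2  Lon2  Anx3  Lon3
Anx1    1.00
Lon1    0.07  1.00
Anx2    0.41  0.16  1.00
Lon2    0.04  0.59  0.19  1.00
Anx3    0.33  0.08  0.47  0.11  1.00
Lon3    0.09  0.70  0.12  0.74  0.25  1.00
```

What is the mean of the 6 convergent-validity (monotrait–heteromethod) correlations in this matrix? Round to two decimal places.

0.54

Convergent values: 0.41, 0.33, 0.47, 0.59, 0.70, 0.74; mean = 3.24/6 = 0.54.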